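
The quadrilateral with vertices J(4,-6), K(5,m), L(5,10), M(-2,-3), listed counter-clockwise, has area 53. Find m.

3

Write out the shoelace sum; only the two edges meeting at K involve m:
2·Area = [(4·m − 5·(-6)) + (5·10 − 5·m)] + 29
       = -1·m + 109 = 106
⇒ m = 3.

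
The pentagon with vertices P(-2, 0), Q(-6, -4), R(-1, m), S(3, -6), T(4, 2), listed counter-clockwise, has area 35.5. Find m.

-3

The doubled signed area Σ (x_i y_{i+1} − x_{i+1} y_i) is linear in m.
With m=0 it equals 44; the coefficient of m is -9 (from the two edges through R).
So -9·m + 44 = 2·35.5 = 71 ⇒ m = -3.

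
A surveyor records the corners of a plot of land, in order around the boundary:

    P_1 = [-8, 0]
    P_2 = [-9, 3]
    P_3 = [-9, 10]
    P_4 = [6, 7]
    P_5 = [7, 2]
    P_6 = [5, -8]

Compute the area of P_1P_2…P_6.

Apply the shoelace formula: 2A = Σ (x_i·y_{i+1} − x_{i+1}·y_i), indices taken mod 6.
Σ = (-24) + (-63) + (-123) + (-37) + (-66) + (-64) = -377
Area = |Σ|/2 = 188.5.

188.5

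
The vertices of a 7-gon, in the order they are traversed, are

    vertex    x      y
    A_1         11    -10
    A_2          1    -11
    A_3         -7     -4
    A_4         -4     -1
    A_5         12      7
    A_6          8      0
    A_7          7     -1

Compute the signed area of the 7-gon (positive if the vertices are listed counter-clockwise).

-170

Apply the shoelace (surveyor's) formula: 2A = Σ (x_i·y_{i+1} − x_{i+1}·y_i), indices taken mod 7.
A_1→A_2: (11)(-11) − (1)(-10) = -111
A_2→A_3: (1)(-4) − (-7)(-11) = -81
A_3→A_4: (-7)(-1) − (-4)(-4) = -9
A_4→A_5: (-4)(7) − (12)(-1) = -16
A_5→A_6: (12)(0) − (8)(7) = -56
A_6→A_7: (8)(-1) − (7)(0) = -8
A_7→A_1: (7)(-10) − (11)(-1) = -59
Σ = -340
Signed area = Σ/2 = -170 (negative ⇒ clockwise traversal).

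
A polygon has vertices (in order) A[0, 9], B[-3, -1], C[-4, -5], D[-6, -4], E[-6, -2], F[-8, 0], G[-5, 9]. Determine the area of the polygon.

Σ = (27) + (11) + (-14) + (-12) + (-16) + (-72) + (-45) = -121
Area = |Σ|/2 = 60.5.

60.5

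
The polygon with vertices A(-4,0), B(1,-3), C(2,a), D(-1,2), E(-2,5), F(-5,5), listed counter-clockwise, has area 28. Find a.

Write out the shoelace sum; only the two edges meeting at C involve a:
2·Area = [(1·a − 2·(-3)) + (2·2 − (-1)·a)] + 46
       = 2·a + 56 = 56
⇒ a = 0.

0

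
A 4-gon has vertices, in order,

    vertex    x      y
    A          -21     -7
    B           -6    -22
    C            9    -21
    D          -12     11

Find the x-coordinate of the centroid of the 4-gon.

Apply the surveyor's formula. First the cross-terms c_i = x_i·y_{i+1} − x_{i+1}·y_i:
  420, 324, -153, 315  ⇒  2A = 906, A = 453.
Then Σ (x_i + x_{i+1})·c_i = -20304, so x̄ = -20304 / (6·453) = -1128/151.

-1128/151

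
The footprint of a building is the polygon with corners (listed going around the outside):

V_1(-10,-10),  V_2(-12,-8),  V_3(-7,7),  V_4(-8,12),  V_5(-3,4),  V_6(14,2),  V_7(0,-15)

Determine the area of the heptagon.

Apply the shoelace (surveyor's) formula: 2A = Σ (x_i·y_{i+1} − x_{i+1}·y_i), indices taken mod 7.
Σ = (-40) + (-140) + (-28) + (4) + (-62) + (-210) + (-150) = -626
Area = |Σ|/2 = 313.

313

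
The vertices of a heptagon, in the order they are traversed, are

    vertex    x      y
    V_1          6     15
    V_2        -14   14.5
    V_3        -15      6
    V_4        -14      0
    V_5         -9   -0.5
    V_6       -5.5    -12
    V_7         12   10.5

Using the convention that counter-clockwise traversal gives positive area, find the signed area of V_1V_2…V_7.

415

Apply the surveyor's formula: 2A = Σ (x_i·y_{i+1} − x_{i+1}·y_i), indices taken mod 7.
Cross-terms: 297, 133.5, 84, 7, 105.25, 86.25, 117  ⇒  Σ = 830
Signed area = Σ/2 = 415 (positive ⇒ counter-clockwise traversal).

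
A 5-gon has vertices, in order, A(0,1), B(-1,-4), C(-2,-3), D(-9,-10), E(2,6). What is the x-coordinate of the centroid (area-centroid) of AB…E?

Apply the shoelace formula. First the cross-terms c_i = x_i·y_{i+1} − x_{i+1}·y_i:
  1, -5, -7, -34, 2  ⇒  2A = -43, A = -21.5.
Then Σ (x_i + x_{i+1})·c_i = 333, so x̄ = 333 / (6·(-21.5)) = -111/43.

-111/43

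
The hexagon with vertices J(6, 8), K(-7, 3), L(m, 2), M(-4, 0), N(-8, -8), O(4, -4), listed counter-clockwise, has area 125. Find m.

-10

The doubled signed area Σ (x_i y_{i+1} − x_{i+1} y_i) is linear in m.
With m=0 it equals 220; the coefficient of m is -3 (from the two edges through L).
So -3·m + 220 = 2·125 = 250 ⇒ m = -10.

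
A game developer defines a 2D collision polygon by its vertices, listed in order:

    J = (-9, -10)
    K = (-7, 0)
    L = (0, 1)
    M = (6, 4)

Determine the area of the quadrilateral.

53.5

Apply the shoelace formula: 2A = Σ (x_i·y_{i+1} − x_{i+1}·y_i), indices taken mod 4.
J→K: (-9)(0) − (-7)(-10) = -70
K→L: (-7)(1) − (0)(0) = -7
L→M: (0)(4) − (6)(1) = -6
M→J: (6)(-10) − (-9)(4) = -24
Σ = -107
Area = |Σ|/2 = 53.5.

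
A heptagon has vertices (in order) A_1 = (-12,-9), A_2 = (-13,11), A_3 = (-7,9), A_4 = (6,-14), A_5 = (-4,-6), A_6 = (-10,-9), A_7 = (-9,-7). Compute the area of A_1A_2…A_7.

Apply the shoelace (surveyor's) formula: 2A = Σ (x_i·y_{i+1} − x_{i+1}·y_i), indices taken mod 7.
Σ = (-249) + (-40) + (44) + (-92) + (-24) + (-11) + (-3) = -375
Area = |Σ|/2 = 187.5.

187.5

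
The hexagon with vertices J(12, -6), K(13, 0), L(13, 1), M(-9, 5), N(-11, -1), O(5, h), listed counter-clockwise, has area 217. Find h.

The doubled signed area Σ (x_i y_{i+1} − x_{i+1} y_i) is linear in h.
With h=0 it equals 204; the coefficient of h is -23 (from the two edges through O).
So -23·h + 204 = 2·217 = 434 ⇒ h = -10.

-10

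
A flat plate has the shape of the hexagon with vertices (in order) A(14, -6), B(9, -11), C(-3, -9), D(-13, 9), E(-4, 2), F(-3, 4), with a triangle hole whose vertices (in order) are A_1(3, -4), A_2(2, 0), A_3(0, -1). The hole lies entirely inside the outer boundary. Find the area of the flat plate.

Outer boundary:
Cross-terms: -100, -114, -144, 10, -10, -38  ⇒  Σ = -396
Area = |Σ|/2 = 198.
Hole:
Apply the surveyor's formula: 2A = Σ (x_i·y_{i+1} − x_{i+1}·y_i), indices taken mod 3.
Σ = (8) + (-2) + (3) = 9
Area = |Σ|/2 = 4.5.
Net area = 198 − 4.5 = 193.5.

193.5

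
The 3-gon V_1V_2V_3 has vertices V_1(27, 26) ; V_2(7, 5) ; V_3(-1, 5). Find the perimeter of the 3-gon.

72

|V_1V_2| = √((-20)² + (-21)²) = √841 = 29
|V_2V_3| = √((-8)² + (0)²) = √64 = 8
|V_3V_1| = √((28)² + (21)²) = √1225 = 35
Perimeter = 29 + 8 + 35 = 72.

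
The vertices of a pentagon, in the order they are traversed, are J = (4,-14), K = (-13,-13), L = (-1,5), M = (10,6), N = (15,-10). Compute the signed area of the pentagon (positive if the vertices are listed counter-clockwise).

-364

Σ = (-234) + (-78) + (-56) + (-190) + (-170) = -728
Signed area = Σ/2 = -364 (negative ⇒ clockwise traversal).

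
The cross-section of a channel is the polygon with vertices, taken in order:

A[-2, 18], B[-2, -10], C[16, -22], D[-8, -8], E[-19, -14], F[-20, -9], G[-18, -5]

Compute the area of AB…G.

294.5

Cross-terms: 56, 204, -304, -40, -109, -62, -334  ⇒  Σ = -589
Area = |Σ|/2 = 294.5.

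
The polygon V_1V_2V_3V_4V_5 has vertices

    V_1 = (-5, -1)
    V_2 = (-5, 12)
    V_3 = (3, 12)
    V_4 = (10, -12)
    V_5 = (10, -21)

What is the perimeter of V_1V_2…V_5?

|V_1V_2| = √((0)² + (13)²) = √169 = 13
|V_2V_3| = √((8)² + (0)²) = √64 = 8
|V_3V_4| = √((7)² + (-24)²) = √625 = 25
|V_4V_5| = √((0)² + (-9)²) = √81 = 9
|V_5V_1| = √((-15)² + (20)²) = √625 = 25
Perimeter = 13 + 8 + 25 + 9 + 25 = 80.

80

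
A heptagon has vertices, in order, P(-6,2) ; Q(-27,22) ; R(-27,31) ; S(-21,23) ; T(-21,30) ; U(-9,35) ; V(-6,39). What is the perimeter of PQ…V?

110

|PQ| = √((-21)² + (20)²) = √841 = 29
|QR| = √((0)² + (9)²) = √81 = 9
|RS| = √((6)² + (-8)²) = √100 = 10
|ST| = √((0)² + (7)²) = √49 = 7
|TU| = √((12)² + (5)²) = √169 = 13
|UV| = √((3)² + (4)²) = √25 = 5
|VP| = √((0)² + (-37)²) = √1369 = 37
Perimeter = 29 + 9 + 10 + 7 + 13 + 5 + 37 = 110.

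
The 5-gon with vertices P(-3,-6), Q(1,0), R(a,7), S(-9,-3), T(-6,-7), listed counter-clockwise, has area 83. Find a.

-10

The doubled signed area Σ (x_i y_{i+1} − x_{i+1} y_i) is linear in a.
With a=0 it equals 136; the coefficient of a is -3 (from the two edges through R).
So -3·a + 136 = 2·83 = 166 ⇒ a = -10.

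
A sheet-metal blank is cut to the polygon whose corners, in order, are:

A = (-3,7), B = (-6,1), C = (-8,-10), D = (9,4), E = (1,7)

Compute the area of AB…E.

126

Apply the shoelace (surveyor's) formula: 2A = Σ (x_i·y_{i+1} − x_{i+1}·y_i), indices taken mod 5.
Cross-terms: 39, 68, 58, 59, 28  ⇒  Σ = 252
Area = |Σ|/2 = 126.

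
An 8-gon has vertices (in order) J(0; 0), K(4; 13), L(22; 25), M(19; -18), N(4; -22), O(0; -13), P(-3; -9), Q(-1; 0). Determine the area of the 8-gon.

Σ = (0) + (-186) + (-871) + (-346) + (-52) + (-39) + (-9) + (0) = -1503
Area = |Σ|/2 = 751.5.

751.5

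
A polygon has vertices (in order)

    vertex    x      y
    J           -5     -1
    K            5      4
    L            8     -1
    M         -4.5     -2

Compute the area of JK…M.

Σ = (-15) + (-37) + (-20.5) + (-5.5) = -78
Area = |Σ|/2 = 39.

39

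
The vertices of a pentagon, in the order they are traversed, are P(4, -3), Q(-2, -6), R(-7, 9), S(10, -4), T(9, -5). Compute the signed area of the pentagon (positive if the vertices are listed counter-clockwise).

Σ = (-30) + (-60) + (-62) + (-14) + (-7) = -173
Signed area = Σ/2 = -86.5 (negative ⇒ clockwise traversal).

-86.5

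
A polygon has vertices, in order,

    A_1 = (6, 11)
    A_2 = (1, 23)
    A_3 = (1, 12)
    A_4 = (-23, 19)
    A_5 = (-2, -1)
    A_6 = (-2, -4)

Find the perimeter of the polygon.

|A_1A_2| = √((-5)² + (12)²) = √169 = 13
|A_2A_3| = √((0)² + (-11)²) = √121 = 11
|A_3A_4| = √((-24)² + (7)²) = √625 = 25
|A_4A_5| = √((21)² + (-20)²) = √841 = 29
|A_5A_6| = √((0)² + (-3)²) = √9 = 3
|A_6A_1| = √((8)² + (15)²) = √289 = 17
Perimeter = 13 + 11 + 25 + 29 + 3 + 17 = 98.

98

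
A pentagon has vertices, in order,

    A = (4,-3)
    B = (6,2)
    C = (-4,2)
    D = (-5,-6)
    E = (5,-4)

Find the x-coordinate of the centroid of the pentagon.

Apply the shoelace formula. First the cross-terms c_i = x_i·y_{i+1} − x_{i+1}·y_i:
  26, 20, 34, 50, 1  ⇒  2A = 131, A = 65.5.
Then Σ (x_i + x_{i+1})·c_i = 3, so x̄ = 3 / (6·65.5) = 1/131.

1/131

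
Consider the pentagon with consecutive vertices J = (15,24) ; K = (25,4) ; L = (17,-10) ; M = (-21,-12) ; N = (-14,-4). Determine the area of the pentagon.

816

Apply the shoelace formula: 2A = Σ (x_i·y_{i+1} − x_{i+1}·y_i), indices taken mod 5.
Σ = (-540) + (-318) + (-414) + (-84) + (-276) = -1632
Area = |Σ|/2 = 816.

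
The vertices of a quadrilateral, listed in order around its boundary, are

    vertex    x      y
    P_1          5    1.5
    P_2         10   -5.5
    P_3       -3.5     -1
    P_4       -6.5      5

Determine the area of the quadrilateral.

65.25

Apply the shoelace formula: 2A = Σ (x_i·y_{i+1} − x_{i+1}·y_i), indices taken mod 4.
Cross-terms: -42.5, -29.25, -24, -34.75  ⇒  Σ = -130.5
Area = |Σ|/2 = 65.25.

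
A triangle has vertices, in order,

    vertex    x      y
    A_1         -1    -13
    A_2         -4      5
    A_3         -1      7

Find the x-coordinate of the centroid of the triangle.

-2

Apply the shoelace formula. First the cross-terms c_i = x_i·y_{i+1} − x_{i+1}·y_i:
  -57, -23, 20  ⇒  2A = -60, A = -30.
Then Σ (x_i + x_{i+1})·c_i = 360, so x̄ = 360 / (6·(-30)) = -2.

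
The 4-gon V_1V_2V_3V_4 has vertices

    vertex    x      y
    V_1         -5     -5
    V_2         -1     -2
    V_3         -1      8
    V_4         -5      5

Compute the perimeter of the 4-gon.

30

|V_1V_2| = √((4)² + (3)²) = √25 = 5
|V_2V_3| = √((0)² + (10)²) = √100 = 10
|V_3V_4| = √((-4)² + (-3)²) = √25 = 5
|V_4V_1| = √((0)² + (-10)²) = √100 = 10
Perimeter = 5 + 10 + 5 + 10 = 30.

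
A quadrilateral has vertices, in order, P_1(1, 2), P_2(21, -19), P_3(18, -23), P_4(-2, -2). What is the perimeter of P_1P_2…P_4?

|P_1P_2| = √((20)² + (-21)²) = √841 = 29
|P_2P_3| = √((-3)² + (-4)²) = √25 = 5
|P_3P_4| = √((-20)² + (21)²) = √841 = 29
|P_4P_1| = √((3)² + (4)²) = √25 = 5
Perimeter = 29 + 5 + 29 + 5 = 68.

68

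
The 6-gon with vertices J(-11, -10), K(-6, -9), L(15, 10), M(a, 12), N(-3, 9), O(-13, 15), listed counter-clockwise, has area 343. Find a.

Write out the shoelace sum; only the two edges meeting at M involve a:
2·Area = [(15·12 − a·10) + (a·9 − (-3)·12)] + 481
       = -1·a + 697 = 686
⇒ a = 11.

11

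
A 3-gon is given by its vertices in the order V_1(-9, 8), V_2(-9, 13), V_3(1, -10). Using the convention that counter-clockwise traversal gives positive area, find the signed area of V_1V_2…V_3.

Apply the shoelace (surveyor's) formula: 2A = Σ (x_i·y_{i+1} − x_{i+1}·y_i), indices taken mod 3.
Cross-terms: -45, 77, -82  ⇒  Σ = -50
Signed area = Σ/2 = -25 (negative ⇒ clockwise traversal).

-25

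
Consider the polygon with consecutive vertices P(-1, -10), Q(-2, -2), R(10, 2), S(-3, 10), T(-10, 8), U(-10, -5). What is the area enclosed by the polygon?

Cross-terms: -18, 16, 106, 76, 130, 95  ⇒  Σ = 405
Area = |Σ|/2 = 202.5.

202.5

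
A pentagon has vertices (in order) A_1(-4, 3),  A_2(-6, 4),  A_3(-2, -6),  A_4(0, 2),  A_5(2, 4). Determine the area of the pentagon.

Apply Gauss's area formula: 2A = Σ (x_i·y_{i+1} − x_{i+1}·y_i), indices taken mod 5.
A_1→A_2: (-4)(4) − (-6)(3) = 2
A_2→A_3: (-6)(-6) − (-2)(4) = 44
A_3→A_4: (-2)(2) − (0)(-6) = -4
A_4→A_5: (0)(4) − (2)(2) = -4
A_5→A_1: (2)(3) − (-4)(4) = 22
Σ = 60
Area = |Σ|/2 = 30.

30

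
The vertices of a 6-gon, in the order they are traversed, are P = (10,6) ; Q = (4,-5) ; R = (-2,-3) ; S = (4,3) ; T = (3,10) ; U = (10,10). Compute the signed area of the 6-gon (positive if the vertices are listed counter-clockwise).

-84.5

Apply the surveyor's formula: 2A = Σ (x_i·y_{i+1} − x_{i+1}·y_i), indices taken mod 6.
Σ = (-74) + (-22) + (6) + (31) + (-70) + (-40) = -169
Signed area = Σ/2 = -84.5 (negative ⇒ clockwise traversal).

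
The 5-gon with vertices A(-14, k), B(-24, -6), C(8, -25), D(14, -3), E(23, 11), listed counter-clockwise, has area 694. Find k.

-1

The doubled signed area Σ (x_i y_{i+1} − x_{i+1} y_i) is linear in k.
With k=0 it equals 1435; the coefficient of k is 47 (from the two edges through A).
So 47·k + 1435 = 2·694 = 1388 ⇒ k = -1.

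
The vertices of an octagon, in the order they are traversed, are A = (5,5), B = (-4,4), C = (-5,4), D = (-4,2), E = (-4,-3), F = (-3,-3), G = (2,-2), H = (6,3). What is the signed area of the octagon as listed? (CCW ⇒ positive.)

59

Apply Gauss's area formula: 2A = Σ (x_i·y_{i+1} − x_{i+1}·y_i), indices taken mod 8.
Σ = (40) + (4) + (6) + (20) + (3) + (12) + (18) + (15) = 118
Signed area = Σ/2 = 59 (positive ⇒ counter-clockwise traversal).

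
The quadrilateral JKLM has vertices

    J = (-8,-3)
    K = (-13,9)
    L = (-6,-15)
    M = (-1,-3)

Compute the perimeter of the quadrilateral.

|JK| = √((-5)² + (12)²) = √169 = 13
|KL| = √((7)² + (-24)²) = √625 = 25
|LM| = √((5)² + (12)²) = √169 = 13
|MJ| = √((-7)² + (0)²) = √49 = 7
Perimeter = 13 + 25 + 13 + 7 = 58.

58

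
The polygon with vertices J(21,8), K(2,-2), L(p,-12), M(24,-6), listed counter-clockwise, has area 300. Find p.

Write out the shoelace sum; only the two edges meeting at L involve p:
2·Area = [(2·(-12) − p·(-2)) + (p·(-6) − 24·(-12))] + 260
       = -4·p + 524 = 600
⇒ p = -19.

-19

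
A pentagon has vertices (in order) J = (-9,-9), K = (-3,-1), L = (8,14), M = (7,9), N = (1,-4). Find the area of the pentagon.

80

Apply the surveyor's formula: 2A = Σ (x_i·y_{i+1} − x_{i+1}·y_i), indices taken mod 5.
J→K: (-9)(-1) − (-3)(-9) = -18
K→L: (-3)(14) − (8)(-1) = -34
L→M: (8)(9) − (7)(14) = -26
M→N: (7)(-4) − (1)(9) = -37
N→J: (1)(-9) − (-9)(-4) = -45
Σ = -160
Area = |Σ|/2 = 80.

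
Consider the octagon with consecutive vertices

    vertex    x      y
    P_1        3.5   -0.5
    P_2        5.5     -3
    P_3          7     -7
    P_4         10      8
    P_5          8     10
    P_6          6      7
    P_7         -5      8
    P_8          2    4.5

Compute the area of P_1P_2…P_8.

80.25

Σ = (-7.75) + (-17.5) + (126) + (36) + (-4) + (83) + (-38.5) + (-16.75) = 160.5
Area = |Σ|/2 = 80.25.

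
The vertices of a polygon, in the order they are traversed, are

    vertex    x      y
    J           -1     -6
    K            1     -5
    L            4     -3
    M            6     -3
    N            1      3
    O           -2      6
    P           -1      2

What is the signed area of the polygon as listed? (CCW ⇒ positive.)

38.5

Cross-terms: 11, 17, 6, 21, 12, 2, 8  ⇒  Σ = 77
Signed area = Σ/2 = 38.5 (positive ⇒ counter-clockwise traversal).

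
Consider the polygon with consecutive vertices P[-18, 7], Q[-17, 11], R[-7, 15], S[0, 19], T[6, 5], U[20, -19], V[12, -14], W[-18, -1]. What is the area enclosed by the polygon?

P→Q: (-18)(11) − (-17)(7) = -79
Q→R: (-17)(15) − (-7)(11) = -178
R→S: (-7)(19) − (0)(15) = -133
S→T: (0)(5) − (6)(19) = -114
T→U: (6)(-19) − (20)(5) = -214
U→V: (20)(-14) − (12)(-19) = -52
V→W: (12)(-1) − (-18)(-14) = -264
W→P: (-18)(7) − (-18)(-1) = -144
Σ = -1178
Area = |Σ|/2 = 589.

589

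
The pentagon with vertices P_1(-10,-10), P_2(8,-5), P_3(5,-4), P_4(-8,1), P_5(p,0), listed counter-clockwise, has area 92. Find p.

-8

The doubled signed area Σ (x_i y_{i+1} − x_{i+1} y_i) is linear in p.
With p=0 it equals 96; the coefficient of p is -11 (from the two edges through P_5).
So -11·p + 96 = 2·92 = 184 ⇒ p = -8.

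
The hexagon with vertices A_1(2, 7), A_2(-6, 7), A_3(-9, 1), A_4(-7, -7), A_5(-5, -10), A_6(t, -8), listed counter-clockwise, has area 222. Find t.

Write out the shoelace sum; only the two edges meeting at A_6 involve t:
2·Area = [((-5)·(-8) − t·(-10)) + (t·7 − 2·(-8))] + 218
       = 17·t + 274 = 444
⇒ t = 10.

10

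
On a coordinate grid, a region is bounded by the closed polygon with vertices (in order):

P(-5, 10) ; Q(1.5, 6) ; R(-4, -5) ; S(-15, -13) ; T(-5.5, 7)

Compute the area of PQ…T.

Cross-terms: -45, 16.5, -23, -176.5, -20  ⇒  Σ = -248
Area = |Σ|/2 = 124.

124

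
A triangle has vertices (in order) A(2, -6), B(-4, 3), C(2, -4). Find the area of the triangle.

Apply the shoelace (surveyor's) formula: 2A = Σ (x_i·y_{i+1} − x_{i+1}·y_i), indices taken mod 3.
A→B: (2)(3) − (-4)(-6) = -18
B→C: (-4)(-4) − (2)(3) = 10
C→A: (2)(-6) − (2)(-4) = -4
Σ = -12
Area = |Σ|/2 = 6.

6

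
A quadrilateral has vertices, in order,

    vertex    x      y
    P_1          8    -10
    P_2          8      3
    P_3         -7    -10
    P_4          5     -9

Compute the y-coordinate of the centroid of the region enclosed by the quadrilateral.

-16/3

Apply the surveyor's formula. First the cross-terms c_i = x_i·y_{i+1} − x_{i+1}·y_i:
  104, -59, 113, 22  ⇒  2A = 180, A = 90.
Then Σ (y_i + y_{i+1})·c_i = -2880, so ȳ = -2880 / (6·90) = -16/3.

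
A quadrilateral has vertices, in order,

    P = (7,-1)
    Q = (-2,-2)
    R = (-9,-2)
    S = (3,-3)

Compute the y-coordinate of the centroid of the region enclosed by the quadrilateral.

-19/9

Apply the surveyor's formula. First the cross-terms c_i = x_i·y_{i+1} − x_{i+1}·y_i:
  -16, -14, 33, 18  ⇒  2A = 21, A = 10.5.
Then Σ (y_i + y_{i+1})·c_i = -133, so ȳ = -133 / (6·10.5) = -19/9.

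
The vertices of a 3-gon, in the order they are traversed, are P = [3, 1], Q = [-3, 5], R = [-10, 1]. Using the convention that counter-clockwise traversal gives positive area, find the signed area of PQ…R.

Σ = (18) + (47) + (-13) = 52
Signed area = Σ/2 = 26 (positive ⇒ counter-clockwise traversal).

26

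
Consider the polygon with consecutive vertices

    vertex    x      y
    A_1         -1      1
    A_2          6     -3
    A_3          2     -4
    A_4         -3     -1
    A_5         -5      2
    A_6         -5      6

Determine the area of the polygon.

32.5

Apply the shoelace (surveyor's) formula: 2A = Σ (x_i·y_{i+1} − x_{i+1}·y_i), indices taken mod 6.
A_1→A_2: (-1)(-3) − (6)(1) = -3
A_2→A_3: (6)(-4) − (2)(-3) = -18
A_3→A_4: (2)(-1) − (-3)(-4) = -14
A_4→A_5: (-3)(2) − (-5)(-1) = -11
A_5→A_6: (-5)(6) − (-5)(2) = -20
A_6→A_1: (-5)(1) − (-1)(6) = 1
Σ = -65
Area = |Σ|/2 = 32.5.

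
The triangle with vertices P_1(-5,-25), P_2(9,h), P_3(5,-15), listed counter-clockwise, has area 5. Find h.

-12

The doubled signed area Σ (x_i y_{i+1} − x_{i+1} y_i) is linear in h.
With h=0 it equals -110; the coefficient of h is -10 (from the two edges through P_2).
So -10·h + -110 = 2·5 = 10 ⇒ h = -12.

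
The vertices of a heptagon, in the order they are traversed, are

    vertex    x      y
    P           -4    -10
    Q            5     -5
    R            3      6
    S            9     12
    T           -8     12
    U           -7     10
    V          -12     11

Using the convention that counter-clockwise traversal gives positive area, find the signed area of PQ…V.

256

Apply the shoelace formula: 2A = Σ (x_i·y_{i+1} − x_{i+1}·y_i), indices taken mod 7.
P→Q: (-4)(-5) − (5)(-10) = 70
Q→R: (5)(6) − (3)(-5) = 45
R→S: (3)(12) − (9)(6) = -18
S→T: (9)(12) − (-8)(12) = 204
T→U: (-8)(10) − (-7)(12) = 4
U→V: (-7)(11) − (-12)(10) = 43
V→P: (-12)(-10) − (-4)(11) = 164
Σ = 512
Signed area = Σ/2 = 256 (positive ⇒ counter-clockwise traversal).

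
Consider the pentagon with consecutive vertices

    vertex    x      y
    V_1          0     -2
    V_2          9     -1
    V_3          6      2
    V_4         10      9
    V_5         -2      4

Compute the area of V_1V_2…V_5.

69

Apply the shoelace formula: 2A = Σ (x_i·y_{i+1} − x_{i+1}·y_i), indices taken mod 5.
Σ = (18) + (24) + (34) + (58) + (4) = 138
Area = |Σ|/2 = 69.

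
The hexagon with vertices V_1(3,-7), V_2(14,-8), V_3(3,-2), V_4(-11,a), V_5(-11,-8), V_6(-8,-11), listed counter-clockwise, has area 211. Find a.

10

The doubled signed area Σ (x_i y_{i+1} − x_{i+1} y_i) is linear in a.
With a=0 it equals 282; the coefficient of a is 14 (from the two edges through V_4).
So 14·a + 282 = 2·211 = 422 ⇒ a = 10.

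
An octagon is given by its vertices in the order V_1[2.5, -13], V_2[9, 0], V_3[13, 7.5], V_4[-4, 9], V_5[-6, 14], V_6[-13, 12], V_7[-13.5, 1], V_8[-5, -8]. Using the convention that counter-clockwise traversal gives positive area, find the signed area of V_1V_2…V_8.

393.25

Apply the shoelace (surveyor's) formula: 2A = Σ (x_i·y_{i+1} − x_{i+1}·y_i), indices taken mod 8.
Σ = (117) + (67.5) + (147) + (-2) + (110) + (149) + (113) + (85) = 786.5
Signed area = Σ/2 = 393.25 (positive ⇒ counter-clockwise traversal).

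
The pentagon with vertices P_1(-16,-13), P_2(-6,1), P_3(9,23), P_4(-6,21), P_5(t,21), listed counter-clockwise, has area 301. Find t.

-9

The doubled signed area Σ (x_i y_{i+1} − x_{i+1} y_i) is linear in t.
With t=0 it equals 296; the coefficient of t is -34 (from the two edges through P_5).
So -34·t + 296 = 2·301 = 602 ⇒ t = -9.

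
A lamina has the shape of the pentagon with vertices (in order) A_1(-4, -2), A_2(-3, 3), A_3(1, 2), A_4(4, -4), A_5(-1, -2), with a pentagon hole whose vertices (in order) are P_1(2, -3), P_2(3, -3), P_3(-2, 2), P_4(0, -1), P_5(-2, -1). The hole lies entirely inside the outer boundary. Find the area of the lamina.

Outer boundary:
Apply Gauss's area formula: 2A = Σ (x_i·y_{i+1} − x_{i+1}·y_i), indices taken mod 5.
Σ = (-18) + (-9) + (-12) + (-12) + (-6) = -57
Area = |Σ|/2 = 28.5.
Hole:
Σ = (3) + (0) + (2) + (-2) + (8) = 11
Area = |Σ|/2 = 5.5.
Net area = 28.5 − 5.5 = 23.

23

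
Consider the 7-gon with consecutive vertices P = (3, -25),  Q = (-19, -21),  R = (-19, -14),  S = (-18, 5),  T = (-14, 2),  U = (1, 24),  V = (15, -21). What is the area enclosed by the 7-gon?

1007.5

Apply the shoelace formula: 2A = Σ (x_i·y_{i+1} − x_{i+1}·y_i), indices taken mod 7.
Σ = (-538) + (-133) + (-347) + (34) + (-338) + (-381) + (-312) = -2015
Area = |Σ|/2 = 1007.5.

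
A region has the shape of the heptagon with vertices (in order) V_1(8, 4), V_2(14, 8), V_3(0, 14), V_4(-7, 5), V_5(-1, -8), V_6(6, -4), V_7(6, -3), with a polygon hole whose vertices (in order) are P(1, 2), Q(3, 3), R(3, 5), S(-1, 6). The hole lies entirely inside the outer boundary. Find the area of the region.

Outer boundary:
V_1→V_2: (8)(8) − (14)(4) = 8
V_2→V_3: (14)(14) − (0)(8) = 196
V_3→V_4: (0)(5) − (-7)(14) = 98
V_4→V_5: (-7)(-8) − (-1)(5) = 61
V_5→V_6: (-1)(-4) − (6)(-8) = 52
V_6→V_7: (6)(-3) − (6)(-4) = 6
V_7→V_1: (6)(4) − (8)(-3) = 48
Σ = 469
Area = |Σ|/2 = 234.5.
Hole:
Σ = (-3) + (6) + (23) + (-8) = 18
Area = |Σ|/2 = 9.
Net area = 234.5 − 9 = 225.5.

225.5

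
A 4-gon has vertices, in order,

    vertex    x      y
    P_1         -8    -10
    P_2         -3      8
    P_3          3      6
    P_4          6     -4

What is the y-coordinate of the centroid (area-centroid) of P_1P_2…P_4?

Apply Gauss's area formula. First the cross-terms c_i = x_i·y_{i+1} − x_{i+1}·y_i:
  -94, -42, -48, -92  ⇒  2A = -276, A = -138.
Then Σ (y_i + y_{i+1})·c_i = 792, so ȳ = 792 / (6·(-138)) = -22/23.

-22/23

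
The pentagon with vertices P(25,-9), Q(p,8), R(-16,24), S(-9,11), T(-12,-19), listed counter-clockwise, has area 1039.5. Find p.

25

Write out the shoelace sum; only the two edges meeting at Q involve p:
2·Area = [(25·8 − p·(-9)) + (p·24 − (-16)·8)] + 926
       = 33·p + 1254 = 2079
⇒ p = 25.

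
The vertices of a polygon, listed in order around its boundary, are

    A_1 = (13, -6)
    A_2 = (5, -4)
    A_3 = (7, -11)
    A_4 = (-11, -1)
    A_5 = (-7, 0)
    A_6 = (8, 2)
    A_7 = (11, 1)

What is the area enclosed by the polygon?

A_1→A_2: (13)(-4) − (5)(-6) = -22
A_2→A_3: (5)(-11) − (7)(-4) = -27
A_3→A_4: (7)(-1) − (-11)(-11) = -128
A_4→A_5: (-11)(0) − (-7)(-1) = -7
A_5→A_6: (-7)(2) − (8)(0) = -14
A_6→A_7: (8)(1) − (11)(2) = -14
A_7→A_1: (11)(-6) − (13)(1) = -79
Σ = -291
Area = |Σ|/2 = 145.5.

145.5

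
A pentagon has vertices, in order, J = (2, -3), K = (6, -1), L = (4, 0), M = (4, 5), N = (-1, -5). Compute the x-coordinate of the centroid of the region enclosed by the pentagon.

Apply the shoelace formula. First the cross-terms c_i = x_i·y_{i+1} − x_{i+1}·y_i:
  16, 4, 20, -15, 13  ⇒  2A = 38, A = 19.
Then Σ (x_i + x_{i+1})·c_i = 296, so x̄ = 296 / (6·19) = 148/57.

148/57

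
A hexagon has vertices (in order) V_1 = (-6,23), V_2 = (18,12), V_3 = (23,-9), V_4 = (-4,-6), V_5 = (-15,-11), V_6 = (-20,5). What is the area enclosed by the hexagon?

934.5

V_1→V_2: (-6)(12) − (18)(23) = -486
V_2→V_3: (18)(-9) − (23)(12) = -438
V_3→V_4: (23)(-6) − (-4)(-9) = -174
V_4→V_5: (-4)(-11) − (-15)(-6) = -46
V_5→V_6: (-15)(5) − (-20)(-11) = -295
V_6→V_1: (-20)(23) − (-6)(5) = -430
Σ = -1869
Area = |Σ|/2 = 934.5.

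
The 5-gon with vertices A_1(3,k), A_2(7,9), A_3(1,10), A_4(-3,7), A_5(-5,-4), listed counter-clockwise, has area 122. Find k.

Write out the shoelace sum; only the two edges meeting at A_1 involve k:
2·Area = [((-5)·k − 3·(-4)) + (3·9 − 7·k)] + 145
       = -12·k + 184 = 244
⇒ k = -5.

-5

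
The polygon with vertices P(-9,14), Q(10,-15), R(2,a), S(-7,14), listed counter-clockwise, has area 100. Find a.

7

The doubled signed area Σ (x_i y_{i+1} − x_{i+1} y_i) is linear in a.
With a=0 it equals 81; the coefficient of a is 17 (from the two edges through R).
So 17·a + 81 = 2·100 = 200 ⇒ a = 7.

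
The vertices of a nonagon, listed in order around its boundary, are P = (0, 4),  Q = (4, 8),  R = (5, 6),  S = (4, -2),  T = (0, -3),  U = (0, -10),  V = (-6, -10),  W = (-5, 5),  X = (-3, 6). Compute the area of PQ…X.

122.5

Apply Gauss's area formula: 2A = Σ (x_i·y_{i+1} − x_{i+1}·y_i), indices taken mod 9.
Cross-terms: -16, -16, -34, -12, 0, -60, -80, -15, -12  ⇒  Σ = -245
Area = |Σ|/2 = 122.5.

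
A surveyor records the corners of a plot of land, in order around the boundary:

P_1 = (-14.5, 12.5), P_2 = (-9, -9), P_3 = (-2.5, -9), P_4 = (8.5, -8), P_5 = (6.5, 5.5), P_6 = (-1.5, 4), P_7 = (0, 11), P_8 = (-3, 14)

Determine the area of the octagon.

Σ = (243) + (58.5) + (96.5) + (98.75) + (34.25) + (-16.5) + (33) + (165.5) = 713
Area = |Σ|/2 = 356.5.

356.5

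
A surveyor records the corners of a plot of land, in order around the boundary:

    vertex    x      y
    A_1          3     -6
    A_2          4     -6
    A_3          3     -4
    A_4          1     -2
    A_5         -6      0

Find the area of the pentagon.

15

Apply Gauss's area formula: 2A = Σ (x_i·y_{i+1} − x_{i+1}·y_i), indices taken mod 5.
Cross-terms: 6, 2, -2, -12, 36  ⇒  Σ = 30
Area = |Σ|/2 = 15.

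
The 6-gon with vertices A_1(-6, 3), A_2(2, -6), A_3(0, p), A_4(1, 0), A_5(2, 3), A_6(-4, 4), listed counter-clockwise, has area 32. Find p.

Write out the shoelace sum; only the two edges meeting at A_3 involve p:
2·Area = [(2·p − 0·(-6)) + (0·0 − 1·p)] + 65
       = 1·p + 65 = 64
⇒ p = -1.

-1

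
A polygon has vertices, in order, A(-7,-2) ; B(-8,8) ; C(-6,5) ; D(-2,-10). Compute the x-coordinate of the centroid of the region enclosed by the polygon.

Apply the shoelace formula. First the cross-terms c_i = x_i·y_{i+1} − x_{i+1}·y_i:
  -72, 8, 70, -66  ⇒  2A = -60, A = -30.
Then Σ (x_i + x_{i+1})·c_i = 1002, so x̄ = 1002 / (6·(-30)) = -167/30.

-167/30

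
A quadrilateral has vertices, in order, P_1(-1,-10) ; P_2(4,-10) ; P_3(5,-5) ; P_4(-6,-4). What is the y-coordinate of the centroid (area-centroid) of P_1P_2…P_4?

Apply Gauss's area formula. First the cross-terms c_i = x_i·y_{i+1} − x_{i+1}·y_i:
  50, 30, -50, 56  ⇒  2A = 86, A = 43.
Then Σ (y_i + y_{i+1})·c_i = -1784, so ȳ = -1784 / (6·43) = -892/129.

-892/129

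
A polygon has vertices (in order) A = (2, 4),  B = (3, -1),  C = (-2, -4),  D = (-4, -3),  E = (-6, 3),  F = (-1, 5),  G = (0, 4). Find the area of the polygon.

Apply the surveyor's formula: 2A = Σ (x_i·y_{i+1} − x_{i+1}·y_i), indices taken mod 7.
Cross-terms: -14, -14, -10, -30, -27, -4, -8  ⇒  Σ = -107
Area = |Σ|/2 = 53.5.

53.5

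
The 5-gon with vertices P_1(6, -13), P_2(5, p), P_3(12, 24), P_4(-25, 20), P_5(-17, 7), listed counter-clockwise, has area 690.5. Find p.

The doubled signed area Σ (x_i y_{i+1} − x_{i+1} y_i) is linear in p.
With p=0 it equals 1369; the coefficient of p is -6 (from the two edges through P_2).
So -6·p + 1369 = 2·690.5 = 1381 ⇒ p = -2.

-2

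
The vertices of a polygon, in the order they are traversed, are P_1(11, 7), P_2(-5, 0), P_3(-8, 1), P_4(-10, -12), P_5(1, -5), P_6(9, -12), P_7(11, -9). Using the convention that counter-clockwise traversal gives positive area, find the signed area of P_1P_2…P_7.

Apply the shoelace (surveyor's) formula: 2A = Σ (x_i·y_{i+1} − x_{i+1}·y_i), indices taken mod 7.
Cross-terms: 35, -5, 106, 62, 33, 51, 176  ⇒  Σ = 458
Signed area = Σ/2 = 229 (positive ⇒ counter-clockwise traversal).

229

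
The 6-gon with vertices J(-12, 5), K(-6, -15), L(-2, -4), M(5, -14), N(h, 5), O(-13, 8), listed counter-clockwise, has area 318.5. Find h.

Write out the shoelace sum; only the two edges meeting at N involve h:
2·Area = [(5·5 − h·(-14)) + (h·8 − (-13)·5)] + 283
       = 22·h + 373 = 637
⇒ h = 12.

12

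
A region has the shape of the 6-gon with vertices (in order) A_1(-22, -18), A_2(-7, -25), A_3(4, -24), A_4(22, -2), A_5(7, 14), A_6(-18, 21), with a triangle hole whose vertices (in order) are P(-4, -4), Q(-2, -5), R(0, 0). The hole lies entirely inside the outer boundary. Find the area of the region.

1353.5

Outer boundary:
Apply the shoelace formula: 2A = Σ (x_i·y_{i+1} − x_{i+1}·y_i), indices taken mod 6.
A_1→A_2: (-22)(-25) − (-7)(-18) = 424
A_2→A_3: (-7)(-24) − (4)(-25) = 268
A_3→A_4: (4)(-2) − (22)(-24) = 520
A_4→A_5: (22)(14) − (7)(-2) = 322
A_5→A_6: (7)(21) − (-18)(14) = 399
A_6→A_1: (-18)(-18) − (-22)(21) = 786
Σ = 2719
Area = |Σ|/2 = 1359.5.
Hole:
Apply Gauss's area formula: 2A = Σ (x_i·y_{i+1} − x_{i+1}·y_i), indices taken mod 3.
Σ = (12) + (0) + (0) = 12
Area = |Σ|/2 = 6.
Net area = 1359.5 − 6 = 1353.5.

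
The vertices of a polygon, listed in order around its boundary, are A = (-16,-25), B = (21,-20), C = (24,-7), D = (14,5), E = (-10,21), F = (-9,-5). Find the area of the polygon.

1062

Apply the shoelace formula: 2A = Σ (x_i·y_{i+1} − x_{i+1}·y_i), indices taken mod 6.
A→B: (-16)(-20) − (21)(-25) = 845
B→C: (21)(-7) − (24)(-20) = 333
C→D: (24)(5) − (14)(-7) = 218
D→E: (14)(21) − (-10)(5) = 344
E→F: (-10)(-5) − (-9)(21) = 239
F→A: (-9)(-25) − (-16)(-5) = 145
Σ = 2124
Area = |Σ|/2 = 1062.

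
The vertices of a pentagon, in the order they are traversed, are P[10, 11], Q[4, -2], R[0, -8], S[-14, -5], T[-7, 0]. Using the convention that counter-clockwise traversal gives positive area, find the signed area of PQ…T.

-160

Σ = (-64) + (-32) + (-112) + (-35) + (-77) = -320
Signed area = Σ/2 = -160 (negative ⇒ clockwise traversal).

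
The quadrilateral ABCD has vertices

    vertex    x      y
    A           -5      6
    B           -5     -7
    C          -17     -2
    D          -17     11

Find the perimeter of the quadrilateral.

52

|AB| = √((0)² + (-13)²) = √169 = 13
|BC| = √((-12)² + (5)²) = √169 = 13
|CD| = √((0)² + (13)²) = √169 = 13
|DA| = √((12)² + (-5)²) = √169 = 13
Perimeter = 13 + 13 + 13 + 13 = 52.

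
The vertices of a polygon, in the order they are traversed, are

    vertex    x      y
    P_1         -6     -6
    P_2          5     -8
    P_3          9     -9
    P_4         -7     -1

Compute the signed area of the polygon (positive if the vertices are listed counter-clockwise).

Apply the shoelace (surveyor's) formula: 2A = Σ (x_i·y_{i+1} − x_{i+1}·y_i), indices taken mod 4.
Σ = (78) + (27) + (-72) + (36) = 69
Signed area = Σ/2 = 34.5 (positive ⇒ counter-clockwise traversal).

34.5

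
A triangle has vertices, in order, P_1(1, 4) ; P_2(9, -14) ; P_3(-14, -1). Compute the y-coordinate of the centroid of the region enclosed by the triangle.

Apply the shoelace (surveyor's) formula. First the cross-terms c_i = x_i·y_{i+1} − x_{i+1}·y_i:
  -50, -205, -55  ⇒  2A = -310, A = -155.
Then Σ (y_i + y_{i+1})·c_i = 3410, so ȳ = 3410 / (6·(-155)) = -11/3.

-11/3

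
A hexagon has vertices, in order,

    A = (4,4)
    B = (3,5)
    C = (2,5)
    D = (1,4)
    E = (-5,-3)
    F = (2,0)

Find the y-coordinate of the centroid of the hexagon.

60/47

Apply the shoelace formula. First the cross-terms c_i = x_i·y_{i+1} − x_{i+1}·y_i:
  8, 5, 3, 17, 6, 8  ⇒  2A = 47, A = 23.5.
Then Σ (y_i + y_{i+1})·c_i = 180, so ȳ = 180 / (6·23.5) = 60/47.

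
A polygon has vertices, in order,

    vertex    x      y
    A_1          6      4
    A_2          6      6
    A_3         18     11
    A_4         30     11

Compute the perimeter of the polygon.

|A_1A_2| = √((0)² + (2)²) = √4 = 2
|A_2A_3| = √((12)² + (5)²) = √169 = 13
|A_3A_4| = √((12)² + (0)²) = √144 = 12
|A_4A_1| = √((-24)² + (-7)²) = √625 = 25
Perimeter = 2 + 13 + 12 + 25 = 52.

52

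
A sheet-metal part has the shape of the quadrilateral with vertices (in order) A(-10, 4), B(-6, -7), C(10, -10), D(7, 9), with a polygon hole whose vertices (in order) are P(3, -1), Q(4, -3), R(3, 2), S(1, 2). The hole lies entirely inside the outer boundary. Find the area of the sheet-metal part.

246.5

Outer boundary:
Apply the shoelace formula: 2A = Σ (x_i·y_{i+1} − x_{i+1}·y_i), indices taken mod 4.
Cross-terms: 94, 130, 160, 118  ⇒  Σ = 502
Area = |Σ|/2 = 251.
Hole:
P→Q: (3)(-3) − (4)(-1) = -5
Q→R: (4)(2) − (3)(-3) = 17
R→S: (3)(2) − (1)(2) = 4
S→P: (1)(-1) − (3)(2) = -7
Σ = 9
Area = |Σ|/2 = 4.5.
Net area = 251 − 4.5 = 246.5.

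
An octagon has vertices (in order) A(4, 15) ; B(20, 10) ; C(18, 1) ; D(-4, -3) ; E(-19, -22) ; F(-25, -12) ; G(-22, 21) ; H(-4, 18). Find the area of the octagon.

997

Apply the surveyor's formula: 2A = Σ (x_i·y_{i+1} − x_{i+1}·y_i), indices taken mod 8.
Cross-terms: -260, -160, -50, 31, -322, -789, -312, -132  ⇒  Σ = -1994
Area = |Σ|/2 = 997.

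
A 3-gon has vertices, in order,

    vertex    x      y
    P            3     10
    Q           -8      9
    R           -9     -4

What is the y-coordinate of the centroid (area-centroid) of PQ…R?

Apply the shoelace formula. First the cross-terms c_i = x_i·y_{i+1} − x_{i+1}·y_i:
  107, 113, -78  ⇒  2A = 142, A = 71.
Then Σ (y_i + y_{i+1})·c_i = 2130, so ȳ = 2130 / (6·71) = 5.

5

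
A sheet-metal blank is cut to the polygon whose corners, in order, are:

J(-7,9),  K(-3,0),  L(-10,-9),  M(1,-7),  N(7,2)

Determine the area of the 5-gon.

J→K: (-7)(0) − (-3)(9) = 27
K→L: (-3)(-9) − (-10)(0) = 27
L→M: (-10)(-7) − (1)(-9) = 79
M→N: (1)(2) − (7)(-7) = 51
N→J: (7)(9) − (-7)(2) = 77
Σ = 261
Area = |Σ|/2 = 130.5.

130.5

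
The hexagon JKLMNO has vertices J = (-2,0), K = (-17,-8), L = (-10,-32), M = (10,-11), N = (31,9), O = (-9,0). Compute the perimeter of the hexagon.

148

|JK| = √((-15)² + (-8)²) = √289 = 17
|KL| = √((7)² + (-24)²) = √625 = 25
|LM| = √((20)² + (21)²) = √841 = 29
|MN| = √((21)² + (20)²) = √841 = 29
|NO| = √((-40)² + (-9)²) = √1681 = 41
|OJ| = √((7)² + (0)²) = √49 = 7
Perimeter = 17 + 25 + 29 + 29 + 41 + 7 = 148.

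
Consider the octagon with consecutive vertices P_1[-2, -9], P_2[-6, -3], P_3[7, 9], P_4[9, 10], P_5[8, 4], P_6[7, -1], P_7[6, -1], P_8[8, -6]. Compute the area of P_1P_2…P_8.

P_1→P_2: (-2)(-3) − (-6)(-9) = -48
P_2→P_3: (-6)(9) − (7)(-3) = -33
P_3→P_4: (7)(10) − (9)(9) = -11
P_4→P_5: (9)(4) − (8)(10) = -44
P_5→P_6: (8)(-1) − (7)(4) = -36
P_6→P_7: (7)(-1) − (6)(-1) = -1
P_7→P_8: (6)(-6) − (8)(-1) = -28
P_8→P_1: (8)(-9) − (-2)(-6) = -84
Σ = -285
Area = |Σ|/2 = 142.5.

142.5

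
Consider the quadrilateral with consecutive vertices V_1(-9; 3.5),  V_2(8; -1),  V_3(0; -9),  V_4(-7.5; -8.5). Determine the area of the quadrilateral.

Σ = (-19) + (-72) + (-67.5) + (-102.75) = -261.25
Area = |Σ|/2 = 130.625.

130.625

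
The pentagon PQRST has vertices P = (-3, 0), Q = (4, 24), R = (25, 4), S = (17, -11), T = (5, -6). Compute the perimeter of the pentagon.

94

|PQ| = √((7)² + (24)²) = √625 = 25
|QR| = √((21)² + (-20)²) = √841 = 29
|RS| = √((-8)² + (-15)²) = √289 = 17
|ST| = √((-12)² + (5)²) = √169 = 13
|TP| = √((-8)² + (6)²) = √100 = 10
Perimeter = 25 + 29 + 17 + 13 + 10 = 94.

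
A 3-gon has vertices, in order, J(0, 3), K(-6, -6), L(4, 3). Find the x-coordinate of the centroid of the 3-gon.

Apply the surveyor's formula. First the cross-terms c_i = x_i·y_{i+1} − x_{i+1}·y_i:
  18, 6, 12  ⇒  2A = 36, A = 18.
Then Σ (x_i + x_{i+1})·c_i = -72, so x̄ = -72 / (6·18) = -2/3.

-2/3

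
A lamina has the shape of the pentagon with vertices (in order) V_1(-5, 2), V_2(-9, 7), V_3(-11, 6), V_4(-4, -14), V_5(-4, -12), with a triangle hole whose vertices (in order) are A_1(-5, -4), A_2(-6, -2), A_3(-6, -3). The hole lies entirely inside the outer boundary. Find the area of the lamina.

Outer boundary:
Apply the shoelace formula: 2A = Σ (x_i·y_{i+1} − x_{i+1}·y_i), indices taken mod 5.
V_1→V_2: (-5)(7) − (-9)(2) = -17
V_2→V_3: (-9)(6) − (-11)(7) = 23
V_3→V_4: (-11)(-14) − (-4)(6) = 178
V_4→V_5: (-4)(-12) − (-4)(-14) = -8
V_5→V_1: (-4)(2) − (-5)(-12) = -68
Σ = 108
Area = |Σ|/2 = 54.
Hole:
Apply Gauss's area formula: 2A = Σ (x_i·y_{i+1} − x_{i+1}·y_i), indices taken mod 3.
Σ = (-14) + (6) + (9) = 1
Area = |Σ|/2 = 0.5.
Net area = 54 − 0.5 = 53.5.

53.5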